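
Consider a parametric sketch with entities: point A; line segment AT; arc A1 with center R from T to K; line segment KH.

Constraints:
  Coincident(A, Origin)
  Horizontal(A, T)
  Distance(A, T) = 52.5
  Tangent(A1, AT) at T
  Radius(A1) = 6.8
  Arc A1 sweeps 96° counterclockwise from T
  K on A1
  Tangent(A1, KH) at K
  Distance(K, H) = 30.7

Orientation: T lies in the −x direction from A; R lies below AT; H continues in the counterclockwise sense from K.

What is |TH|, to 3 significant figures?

38.2

A is at the origin; AT is horizontal with |AT| = 52.5 and T on the −x side, so T = (-52.5, 0.00). A1 meets AT tangentially, so RT is at right angles to AT, so R = T + (0, -6.8) = (-52.5, -6.80). On A1, T sits at bearing 90° from R; a 96° counterclockwise sweep puts K at bearing 186°, so K = R + 6.8·(cos 186°, sin 186°) = (-59.3, -7.51). Tangency of A1 to KH means the radius RK is perpendicular to KH, so KH runs along (−sin 186°, cos 186°); with |KH| = 30.7, H = (-56.1, -38.0). Then |TH| = |H − T| = 38.2.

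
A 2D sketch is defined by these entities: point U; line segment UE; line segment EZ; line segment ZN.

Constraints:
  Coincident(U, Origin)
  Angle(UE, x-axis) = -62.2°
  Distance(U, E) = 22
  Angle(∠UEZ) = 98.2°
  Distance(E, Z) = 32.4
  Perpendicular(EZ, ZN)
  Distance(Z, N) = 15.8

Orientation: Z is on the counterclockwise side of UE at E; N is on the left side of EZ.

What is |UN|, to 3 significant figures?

36.0

∠UEZ = 98.2°, so EZ runs at -62.2° + (180° − 98.2°) = 19.6° from the x-axis; with |EZ| = 32.4, Z = E + 32.4·(cos 19.6°, sin 19.6°) = (40.8, -8.59). EZ is perpendicular to ZN; with |ZN| = 15.8 on the left of EZ, N = Z + 15.8·(-0.335, 0.942) = (35.5, 6.29). Then |UN| = |N − U| = 36.0.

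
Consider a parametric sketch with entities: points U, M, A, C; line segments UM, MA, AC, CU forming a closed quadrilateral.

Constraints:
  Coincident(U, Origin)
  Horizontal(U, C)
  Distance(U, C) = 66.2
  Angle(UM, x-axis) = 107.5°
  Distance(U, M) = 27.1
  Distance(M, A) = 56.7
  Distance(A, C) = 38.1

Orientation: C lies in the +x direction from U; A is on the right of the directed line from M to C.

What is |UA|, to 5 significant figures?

34.598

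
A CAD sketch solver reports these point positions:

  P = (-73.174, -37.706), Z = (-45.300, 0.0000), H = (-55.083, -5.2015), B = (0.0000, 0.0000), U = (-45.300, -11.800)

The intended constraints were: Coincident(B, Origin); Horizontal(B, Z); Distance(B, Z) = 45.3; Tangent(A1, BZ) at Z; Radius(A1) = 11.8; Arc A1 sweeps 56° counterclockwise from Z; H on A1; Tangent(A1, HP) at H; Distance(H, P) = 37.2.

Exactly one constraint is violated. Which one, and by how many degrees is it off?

Tangent(A1, HP) at H — off by 4.90°.

B = (0.00, 0.00) ✓; B.y = 0.00, Z.y = 0.00 ✓; |BZ| = 45.30 ✓; ∠(UZ, ZB) = 90.00° ✓; |UZ| = 11.80 ✓; bearing(U→H) − bearing(U→Z) = 56.00° ✓; |UH| = 11.80 ✓; ∠(UH, HP) = 85.10° ✗; |HP| = 37.20 ✓.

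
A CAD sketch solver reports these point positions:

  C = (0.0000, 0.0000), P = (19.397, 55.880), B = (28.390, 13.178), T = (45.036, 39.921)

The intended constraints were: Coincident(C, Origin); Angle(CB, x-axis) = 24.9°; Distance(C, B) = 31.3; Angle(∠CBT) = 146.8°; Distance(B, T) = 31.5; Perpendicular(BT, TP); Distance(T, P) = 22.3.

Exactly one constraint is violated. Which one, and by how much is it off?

Distance(T, P) = 22.3 — off by 7.90.

C = (0.00, 0.00) ✓; CB at 24.90° ✓; |CB| = 31.30 ✓; ∠CBT = 146.8° ✓; |BT| = 31.50 ✓; ∠(BT, TP) = 90.00° ✓; |TP| = 30.20 ✗.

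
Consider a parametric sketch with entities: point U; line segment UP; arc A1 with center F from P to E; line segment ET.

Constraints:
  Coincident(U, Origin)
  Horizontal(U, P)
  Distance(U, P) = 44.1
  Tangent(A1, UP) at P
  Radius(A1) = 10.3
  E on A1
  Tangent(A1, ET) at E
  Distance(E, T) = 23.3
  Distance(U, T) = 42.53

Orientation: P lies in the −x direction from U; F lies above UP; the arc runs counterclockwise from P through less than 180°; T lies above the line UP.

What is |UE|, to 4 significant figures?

34.99

Checks: ∠(FP, PU) = 90.00° ✓; |FE| = 10.30 ✓; ∠(FE, ET) = 90.00° ✓; |ET| = 23.30 ✓; |UT| = 42.53 ✓.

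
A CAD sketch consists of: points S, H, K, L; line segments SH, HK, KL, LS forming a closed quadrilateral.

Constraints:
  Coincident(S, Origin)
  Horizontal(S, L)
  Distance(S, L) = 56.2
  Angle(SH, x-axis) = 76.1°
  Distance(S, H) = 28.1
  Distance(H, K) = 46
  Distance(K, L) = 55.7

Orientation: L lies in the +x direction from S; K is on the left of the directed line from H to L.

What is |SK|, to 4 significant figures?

69.89

Checks: |HK| = 46.00 ✓; |KL| = 55.70 ✓.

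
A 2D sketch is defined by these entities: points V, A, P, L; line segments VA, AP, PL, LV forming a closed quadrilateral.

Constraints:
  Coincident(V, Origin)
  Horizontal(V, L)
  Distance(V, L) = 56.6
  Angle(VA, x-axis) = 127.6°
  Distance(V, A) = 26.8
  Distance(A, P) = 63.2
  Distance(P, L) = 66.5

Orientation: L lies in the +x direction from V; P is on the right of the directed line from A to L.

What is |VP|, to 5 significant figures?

39.109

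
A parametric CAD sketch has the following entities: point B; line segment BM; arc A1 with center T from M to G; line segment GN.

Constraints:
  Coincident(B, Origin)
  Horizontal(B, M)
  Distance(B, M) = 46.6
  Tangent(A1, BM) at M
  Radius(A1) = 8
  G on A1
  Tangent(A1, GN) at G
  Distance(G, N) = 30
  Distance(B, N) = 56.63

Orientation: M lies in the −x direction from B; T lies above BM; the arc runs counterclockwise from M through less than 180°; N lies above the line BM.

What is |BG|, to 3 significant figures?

39.6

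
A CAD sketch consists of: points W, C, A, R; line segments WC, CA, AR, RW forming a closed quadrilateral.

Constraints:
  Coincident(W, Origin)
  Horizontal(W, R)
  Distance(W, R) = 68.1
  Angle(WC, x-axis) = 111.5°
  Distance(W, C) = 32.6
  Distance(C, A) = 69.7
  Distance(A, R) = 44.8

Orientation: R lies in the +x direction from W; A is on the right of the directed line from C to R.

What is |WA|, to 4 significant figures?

39.48

Checks: WC at 111.5° ✓; |CA| = 69.70 ✓; |AR| = 44.80 ✓.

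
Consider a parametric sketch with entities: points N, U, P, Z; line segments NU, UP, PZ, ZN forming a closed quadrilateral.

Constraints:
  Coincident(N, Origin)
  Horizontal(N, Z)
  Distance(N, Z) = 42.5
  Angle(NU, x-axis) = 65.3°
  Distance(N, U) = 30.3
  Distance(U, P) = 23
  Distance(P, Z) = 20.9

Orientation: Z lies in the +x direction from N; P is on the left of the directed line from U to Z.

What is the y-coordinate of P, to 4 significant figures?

19.13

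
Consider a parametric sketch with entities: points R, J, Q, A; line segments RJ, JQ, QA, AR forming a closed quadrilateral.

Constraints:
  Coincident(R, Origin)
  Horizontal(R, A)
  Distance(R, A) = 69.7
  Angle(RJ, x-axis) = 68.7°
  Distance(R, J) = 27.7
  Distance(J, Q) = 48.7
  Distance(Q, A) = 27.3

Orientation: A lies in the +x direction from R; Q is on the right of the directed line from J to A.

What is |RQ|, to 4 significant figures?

44.92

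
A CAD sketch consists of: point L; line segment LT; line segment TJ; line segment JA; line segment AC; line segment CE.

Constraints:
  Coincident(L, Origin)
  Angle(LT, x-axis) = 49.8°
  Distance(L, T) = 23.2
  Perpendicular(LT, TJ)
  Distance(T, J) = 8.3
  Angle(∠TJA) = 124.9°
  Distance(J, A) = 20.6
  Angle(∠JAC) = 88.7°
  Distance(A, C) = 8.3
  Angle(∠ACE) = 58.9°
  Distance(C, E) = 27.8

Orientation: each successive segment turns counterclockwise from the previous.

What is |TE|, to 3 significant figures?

13.5

∠JAC = 88.7° gives AC at -73.8° from the x-axis; with |AC| = 8.3, C = (-8.96, 9.81). ∠ACE = 58.9° gives CE at 47.3° from the x-axis; with |CE| = 27.8, E = (9.90, 30.2). Then |TE| = |E − T| = 13.5.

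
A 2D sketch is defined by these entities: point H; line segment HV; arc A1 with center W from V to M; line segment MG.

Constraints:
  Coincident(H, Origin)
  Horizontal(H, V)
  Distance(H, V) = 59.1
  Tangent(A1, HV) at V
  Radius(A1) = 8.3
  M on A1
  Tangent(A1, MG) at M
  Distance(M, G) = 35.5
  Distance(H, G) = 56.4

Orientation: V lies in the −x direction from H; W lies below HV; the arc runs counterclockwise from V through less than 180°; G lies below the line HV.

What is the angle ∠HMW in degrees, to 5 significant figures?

32.063°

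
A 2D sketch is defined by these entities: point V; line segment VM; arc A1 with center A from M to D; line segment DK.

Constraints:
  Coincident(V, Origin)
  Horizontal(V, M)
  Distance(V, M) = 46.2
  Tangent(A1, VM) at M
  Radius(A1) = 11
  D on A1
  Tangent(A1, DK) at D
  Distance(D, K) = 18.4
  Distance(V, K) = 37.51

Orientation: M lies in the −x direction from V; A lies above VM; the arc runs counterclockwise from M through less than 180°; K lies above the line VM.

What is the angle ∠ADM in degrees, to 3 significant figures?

56.2°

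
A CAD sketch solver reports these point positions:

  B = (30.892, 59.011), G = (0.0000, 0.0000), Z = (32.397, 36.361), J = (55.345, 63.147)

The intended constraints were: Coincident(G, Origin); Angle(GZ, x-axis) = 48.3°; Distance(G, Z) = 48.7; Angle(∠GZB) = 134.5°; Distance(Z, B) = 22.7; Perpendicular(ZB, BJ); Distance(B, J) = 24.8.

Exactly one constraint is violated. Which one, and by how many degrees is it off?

Perpendicular(ZB, BJ) — off by 5.80°.

G = (0.00, 0.00) ✓; GZ at 48.30° ✓; |GZ| = 48.70 ✓; ∠GZB = 134.5° ✓; |ZB| = 22.70 ✓; ∠(ZB, BJ) = 84.20° ✗; |BJ| = 24.80 ✓.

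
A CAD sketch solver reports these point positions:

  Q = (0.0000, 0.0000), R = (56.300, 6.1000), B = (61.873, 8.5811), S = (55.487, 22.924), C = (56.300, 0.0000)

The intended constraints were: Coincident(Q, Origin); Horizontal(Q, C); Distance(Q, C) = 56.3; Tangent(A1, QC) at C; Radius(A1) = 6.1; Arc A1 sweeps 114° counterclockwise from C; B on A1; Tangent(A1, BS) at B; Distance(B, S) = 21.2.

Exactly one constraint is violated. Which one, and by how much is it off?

Distance(B, S) = 21.2 — off by 5.50.

Q = (0.00, 0.00) ✓; Q.y = 0.00, C.y = 0.00 ✓; |QC| = 56.30 ✓; ∠(RC, CQ) = 90.00° ✓; |RC| = 6.100 ✓; bearing(R→B) − bearing(R→C) = 114.0° ✓; |RB| = 6.100 ✓; ∠(RB, BS) = 90.00° ✓; |BS| = 15.70 ✗.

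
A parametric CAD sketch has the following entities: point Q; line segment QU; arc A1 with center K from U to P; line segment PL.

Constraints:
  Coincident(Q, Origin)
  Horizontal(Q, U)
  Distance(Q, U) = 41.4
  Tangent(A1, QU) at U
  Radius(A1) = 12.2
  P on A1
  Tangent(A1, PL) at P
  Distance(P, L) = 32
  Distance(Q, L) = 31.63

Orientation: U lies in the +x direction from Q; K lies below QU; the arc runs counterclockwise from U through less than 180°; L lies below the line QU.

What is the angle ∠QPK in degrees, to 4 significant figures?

149.0°

Q is at the origin; Q and U share the same y with |QU| = 41.4 and U on the +x side, so U = (41.40, 0.000). Since A1 is tangent to QU there, KU ⟂ QU, so K = U + (0, -12.2) = (41.40, -12.20). Since KP ⟂ PL (tangency), |KL| = √(12.2² + 32.0²) = 34.25 regardless of where P sits on A1. So L lies on both circle(Q, 31.63) and circle(K, 34.25); the below-QU intersection is L = (11.76, -29.36). P is the foot of the tangent from L: P = (31.93, -4.513).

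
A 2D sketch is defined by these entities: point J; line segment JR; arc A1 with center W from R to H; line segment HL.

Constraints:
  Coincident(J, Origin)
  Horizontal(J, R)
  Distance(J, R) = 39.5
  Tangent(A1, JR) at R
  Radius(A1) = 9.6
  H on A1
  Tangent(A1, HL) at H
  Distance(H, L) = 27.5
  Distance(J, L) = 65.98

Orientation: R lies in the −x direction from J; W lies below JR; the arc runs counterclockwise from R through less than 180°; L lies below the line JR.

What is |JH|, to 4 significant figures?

49.04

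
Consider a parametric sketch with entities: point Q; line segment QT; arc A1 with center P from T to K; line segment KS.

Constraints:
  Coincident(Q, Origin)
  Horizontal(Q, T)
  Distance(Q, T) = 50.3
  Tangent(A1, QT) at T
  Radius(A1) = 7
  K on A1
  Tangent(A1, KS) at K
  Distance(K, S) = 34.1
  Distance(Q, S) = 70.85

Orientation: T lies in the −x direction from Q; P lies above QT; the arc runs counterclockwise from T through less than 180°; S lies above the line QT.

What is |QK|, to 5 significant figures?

44.997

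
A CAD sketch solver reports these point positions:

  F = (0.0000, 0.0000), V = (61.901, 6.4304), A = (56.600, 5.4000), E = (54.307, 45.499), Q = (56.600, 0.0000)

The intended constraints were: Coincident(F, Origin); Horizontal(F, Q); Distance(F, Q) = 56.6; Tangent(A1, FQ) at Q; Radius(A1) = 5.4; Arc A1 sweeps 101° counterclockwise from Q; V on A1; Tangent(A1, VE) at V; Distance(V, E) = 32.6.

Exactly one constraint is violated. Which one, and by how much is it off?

Distance(V, E) = 32.6 — off by 7.20.

F = (0.00, 0.00) ✓; F.y = 0.00, Q.y = 0.00 ✓; |FQ| = 56.60 ✓; ∠(AQ, QF) = 90.00° ✓; |AQ| = 5.400 ✓; bearing(A→V) − bearing(A→Q) = 101.0° ✓; |AV| = 5.400 ✓; ∠(AV, VE) = 90.00° ✓; |VE| = 39.80 ✗.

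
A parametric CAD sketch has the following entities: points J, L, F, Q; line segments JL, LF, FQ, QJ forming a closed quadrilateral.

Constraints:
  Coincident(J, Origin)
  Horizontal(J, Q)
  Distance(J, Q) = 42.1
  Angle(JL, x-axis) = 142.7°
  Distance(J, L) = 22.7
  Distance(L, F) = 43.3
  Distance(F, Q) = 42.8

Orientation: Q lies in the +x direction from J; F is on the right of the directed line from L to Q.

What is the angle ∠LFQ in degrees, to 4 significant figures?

91.57°

Checks: |LF| = 43.30 ✓; |FQ| = 42.80 ✓.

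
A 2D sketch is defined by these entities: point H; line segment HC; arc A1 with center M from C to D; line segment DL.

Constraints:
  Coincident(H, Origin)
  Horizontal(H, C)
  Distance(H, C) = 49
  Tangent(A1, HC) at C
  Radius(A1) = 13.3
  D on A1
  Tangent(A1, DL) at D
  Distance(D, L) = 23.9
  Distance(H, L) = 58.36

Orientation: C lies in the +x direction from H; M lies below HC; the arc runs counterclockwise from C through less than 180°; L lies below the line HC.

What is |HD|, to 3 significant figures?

39.9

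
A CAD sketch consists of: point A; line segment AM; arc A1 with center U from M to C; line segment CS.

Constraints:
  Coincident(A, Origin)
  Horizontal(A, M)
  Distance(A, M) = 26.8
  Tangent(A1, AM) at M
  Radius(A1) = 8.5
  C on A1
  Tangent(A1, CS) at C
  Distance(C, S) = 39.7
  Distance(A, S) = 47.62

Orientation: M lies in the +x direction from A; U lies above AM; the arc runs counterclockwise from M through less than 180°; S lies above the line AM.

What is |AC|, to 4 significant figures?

36.35

A is at the origin; A and M share the same y with |AM| = 26.8 and M on the +x side, so M = (26.80, 0.000). The tangent condition forces UM to be normal to AM, so U = M + (0, 8.5) = (26.80, 8.500). Since UC ⟂ CS (tangency), |US| = √(8.5² + 39.7²) = 40.60 regardless of where C sits on A1. So S lies on both circle(A, 47.62) and circle(U, 40.60); the above-AM intersection is S = (11.66, 46.17). C is the foot of the tangent from S: C = (33.85, 13.25).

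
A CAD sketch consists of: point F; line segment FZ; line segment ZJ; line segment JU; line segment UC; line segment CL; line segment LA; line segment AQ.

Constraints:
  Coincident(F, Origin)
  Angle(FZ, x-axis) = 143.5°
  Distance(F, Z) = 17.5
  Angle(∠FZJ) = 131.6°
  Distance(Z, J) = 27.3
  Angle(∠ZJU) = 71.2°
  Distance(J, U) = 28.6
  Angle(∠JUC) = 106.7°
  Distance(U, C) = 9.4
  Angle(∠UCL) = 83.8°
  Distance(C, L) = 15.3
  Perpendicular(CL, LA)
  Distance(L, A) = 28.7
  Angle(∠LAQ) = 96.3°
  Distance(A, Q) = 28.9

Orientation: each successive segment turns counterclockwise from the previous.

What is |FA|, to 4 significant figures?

50.98

F is at the origin; FZ runs at 143.5° with length 17.5, so Z = (-14.07, 10.41). ∠FZJ = 131.6° gives ZJ at -168.1° from the x-axis; with |ZJ| = 27.3, J = (-40.78, 4.780). ∠ZJU = 71.2° gives JU at -59.30° from the x-axis; with |JU| = 28.6, U = (-26.18, -19.81). ∠JUC = 106.7° gives UC at 14.00° from the x-axis; with |UC| = 9.4, C = (-17.06, -17.54). ∠UCL = 83.8° gives CL at 110.2° from the x-axis; with |CL| = 15.3, L = (-22.34, -3.179). The perpendicularity gives LA at right angles to CL, so LA runs at -159.8°; with |LA| = 28.7, A = (-49.28, -13.09). Then |FA| = |A − F| = 50.98.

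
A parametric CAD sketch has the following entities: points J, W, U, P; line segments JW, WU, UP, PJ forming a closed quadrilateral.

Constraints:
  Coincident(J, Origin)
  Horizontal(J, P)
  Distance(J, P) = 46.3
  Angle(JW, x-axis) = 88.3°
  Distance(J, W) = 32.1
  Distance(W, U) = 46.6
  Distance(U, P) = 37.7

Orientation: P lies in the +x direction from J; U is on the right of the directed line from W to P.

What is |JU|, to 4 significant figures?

17.38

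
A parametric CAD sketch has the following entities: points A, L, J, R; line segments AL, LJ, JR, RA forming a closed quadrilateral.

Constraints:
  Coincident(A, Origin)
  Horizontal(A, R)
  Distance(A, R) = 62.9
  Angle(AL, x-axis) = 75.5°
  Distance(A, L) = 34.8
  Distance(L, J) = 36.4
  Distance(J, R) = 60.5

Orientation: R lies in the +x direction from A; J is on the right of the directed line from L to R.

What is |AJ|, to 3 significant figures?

3.26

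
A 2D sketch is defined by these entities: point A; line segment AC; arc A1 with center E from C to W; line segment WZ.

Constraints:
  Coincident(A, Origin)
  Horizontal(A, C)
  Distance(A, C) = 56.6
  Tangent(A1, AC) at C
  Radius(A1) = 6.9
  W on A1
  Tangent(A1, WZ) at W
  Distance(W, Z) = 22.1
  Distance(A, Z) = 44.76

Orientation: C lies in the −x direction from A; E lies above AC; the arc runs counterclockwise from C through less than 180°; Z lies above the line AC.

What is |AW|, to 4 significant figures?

50.86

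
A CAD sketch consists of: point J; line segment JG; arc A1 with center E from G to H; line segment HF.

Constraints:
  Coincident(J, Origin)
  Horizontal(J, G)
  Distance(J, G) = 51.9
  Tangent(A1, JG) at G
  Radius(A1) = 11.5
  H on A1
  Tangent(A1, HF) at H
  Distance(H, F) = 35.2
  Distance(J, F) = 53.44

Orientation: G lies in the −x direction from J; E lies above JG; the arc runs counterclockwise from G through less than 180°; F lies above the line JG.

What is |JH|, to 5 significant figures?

41.666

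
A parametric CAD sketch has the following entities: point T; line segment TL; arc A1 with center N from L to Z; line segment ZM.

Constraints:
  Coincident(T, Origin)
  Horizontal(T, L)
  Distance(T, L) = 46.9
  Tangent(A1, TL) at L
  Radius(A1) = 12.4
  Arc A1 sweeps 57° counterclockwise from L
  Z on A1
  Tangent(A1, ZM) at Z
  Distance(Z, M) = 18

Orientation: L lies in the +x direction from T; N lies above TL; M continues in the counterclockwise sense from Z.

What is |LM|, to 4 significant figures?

28.96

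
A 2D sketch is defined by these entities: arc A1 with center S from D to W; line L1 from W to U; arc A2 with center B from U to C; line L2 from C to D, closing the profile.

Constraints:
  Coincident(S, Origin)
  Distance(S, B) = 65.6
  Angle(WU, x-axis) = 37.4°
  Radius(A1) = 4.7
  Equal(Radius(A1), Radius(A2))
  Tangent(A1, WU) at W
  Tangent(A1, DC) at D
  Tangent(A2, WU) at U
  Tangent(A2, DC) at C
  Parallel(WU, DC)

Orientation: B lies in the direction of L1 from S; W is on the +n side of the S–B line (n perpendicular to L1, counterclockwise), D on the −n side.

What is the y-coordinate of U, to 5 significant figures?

43.578

The slot axis is L1's direction at 37.4°, so u = (cos 37.4°, sin 37.4°) = (0.79441, 0.60738) and n = (−sin 37.4°, cos 37.4°) = (-0.60738, 0.79441). S is at the origin and B lies 65.6 along u from S, so B = 65.6·u = (52.114, 39.844). Tangency of A1 to both parallel lines with radius 4.7 puts W and D at S ± 4.7·n: W = (-2.8547, 3.7337), D = (2.8547, -3.7337). Equal radii place U and C the same way about B: U = B + 4.7·n = (49.259, 43.578), C = B − 4.7·n = (54.968, 36.110). So U.y = 43.578.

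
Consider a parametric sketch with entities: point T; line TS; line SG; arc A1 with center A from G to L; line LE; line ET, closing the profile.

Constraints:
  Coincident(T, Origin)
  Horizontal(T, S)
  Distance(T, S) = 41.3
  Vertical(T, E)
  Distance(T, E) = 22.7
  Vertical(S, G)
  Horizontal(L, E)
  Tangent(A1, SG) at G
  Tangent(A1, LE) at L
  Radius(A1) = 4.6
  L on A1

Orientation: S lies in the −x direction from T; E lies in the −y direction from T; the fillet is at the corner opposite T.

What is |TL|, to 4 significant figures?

43.15

T is at the origin; T and S share the same y with |TS| = 41.3 and S on the −x side, so S = (-41.30, 0.000). T and E share the same x with |TE| = 22.7 and E on the −y side, so E = (0.000, -22.70). The virtual corner opposite T is at (-41.30, -22.70). Tangency of A1 to SG means the radius AG is perpendicular to SG and A1 meets LE tangentially, so AL is at right angles to LE, with radius 4.6, so the center A sits 4.6 in from both sides at A = (-36.70, -18.10). That places the tangent points at G = (-41.30, -18.10) on SG and L = (-36.70, -22.70) on LE. Then |TL| = |L − T| = 43.15.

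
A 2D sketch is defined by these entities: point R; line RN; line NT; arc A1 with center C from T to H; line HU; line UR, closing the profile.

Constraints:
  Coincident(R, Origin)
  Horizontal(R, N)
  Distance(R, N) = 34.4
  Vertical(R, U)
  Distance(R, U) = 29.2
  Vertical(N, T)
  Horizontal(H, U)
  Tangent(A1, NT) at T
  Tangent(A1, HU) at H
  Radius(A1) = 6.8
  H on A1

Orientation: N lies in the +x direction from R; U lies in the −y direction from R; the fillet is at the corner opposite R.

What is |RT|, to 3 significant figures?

41.1

R is at the origin; RN is horizontal with |RN| = 34.4 and N on the +x side, so N = (34.4, 0.00). R and U share the same x with |RU| = 29.2 and U on the −y side, so U = (0.00, -29.2). The virtual corner opposite R is at (34.4, -29.2). Since A1 is tangent to NT there, CT ⟂ NT and since A1 is tangent to HU there, CH ⟂ HU, with radius 6.8, so the center C sits 6.8 in from both sides at C = (27.6, -22.4). That places the tangent points at T = (34.4, -22.4) on NT and H = (27.6, -29.2) on HU. Then |RT| = |T − R| = 41.1.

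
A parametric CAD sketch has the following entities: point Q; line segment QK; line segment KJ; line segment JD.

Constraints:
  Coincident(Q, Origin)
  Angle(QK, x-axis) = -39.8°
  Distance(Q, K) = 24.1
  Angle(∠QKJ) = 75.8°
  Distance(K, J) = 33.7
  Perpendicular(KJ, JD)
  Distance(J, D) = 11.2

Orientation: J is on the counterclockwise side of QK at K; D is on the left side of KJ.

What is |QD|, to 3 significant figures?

30.3

Q is at the origin; QK runs at -39.8° with length 24.1, so K = 24.1·(cos -39.8°, sin -39.8°) = (18.5, -15.4). ∠QKJ = 75.8°, so KJ runs at -39.8° + (180° − 75.8°) = 64.4° from the x-axis; with |KJ| = 33.7, J = K + 33.7·(cos 64.4°, sin 64.4°) = (33.1, 15.0). KJ is perpendicular to JD; with |JD| = 11.2 on the left of KJ, D = J + 11.2·(-0.902, 0.432) = (23.0, 19.8). Then |QD| = |D − Q| = 30.3.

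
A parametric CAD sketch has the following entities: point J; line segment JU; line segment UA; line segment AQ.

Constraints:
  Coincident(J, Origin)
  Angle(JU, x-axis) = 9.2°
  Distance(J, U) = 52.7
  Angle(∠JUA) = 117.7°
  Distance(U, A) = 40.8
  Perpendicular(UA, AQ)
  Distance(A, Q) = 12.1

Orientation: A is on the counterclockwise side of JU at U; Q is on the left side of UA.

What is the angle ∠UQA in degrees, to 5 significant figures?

73.481°

∠JUA = 117.7°, so UA runs at 9.2° + (180° − 117.7°) = 71.500° from the x-axis; with |UA| = 40.8, A = U + 40.8·(cos 71.500°, sin 71.500°) = (64.968, 47.117). UA ⟂ AQ; with |AQ| = 12.1 on the left of UA, Q = A + 12.1·(-0.94832, 0.31730) = (53.493, 50.957). Then cos ∠UQA = QU·QA / (|QU||QA|), giving 73.481°.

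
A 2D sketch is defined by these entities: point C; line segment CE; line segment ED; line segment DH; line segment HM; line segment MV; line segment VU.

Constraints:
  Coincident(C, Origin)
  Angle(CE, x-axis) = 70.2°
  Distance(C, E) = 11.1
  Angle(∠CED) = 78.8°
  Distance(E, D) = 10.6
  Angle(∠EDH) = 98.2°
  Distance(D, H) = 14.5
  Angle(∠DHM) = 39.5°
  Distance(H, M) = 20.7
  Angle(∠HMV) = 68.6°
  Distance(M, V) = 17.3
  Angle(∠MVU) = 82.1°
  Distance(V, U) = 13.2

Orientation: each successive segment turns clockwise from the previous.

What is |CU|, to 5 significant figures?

15.899

∠HMV = 68.6° gives MV at -4.7000° from the x-axis; with |MV| = 17.3, V = (18.520, 10.027). ∠MVU = 82.1° gives VU at -102.60° from the x-axis; with |VU| = 13.2, U = (15.641, -2.8554). Then |CU| = |U − C| = 15.899.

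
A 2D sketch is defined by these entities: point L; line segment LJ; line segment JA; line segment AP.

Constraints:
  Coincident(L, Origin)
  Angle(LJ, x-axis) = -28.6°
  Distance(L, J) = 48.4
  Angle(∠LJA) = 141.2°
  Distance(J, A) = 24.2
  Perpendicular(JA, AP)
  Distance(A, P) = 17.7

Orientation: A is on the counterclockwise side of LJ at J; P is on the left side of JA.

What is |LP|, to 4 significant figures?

63.19

L is at the origin; LJ runs at -28.6° with length 48.4, so J = 48.4·(cos -28.6°, sin -28.6°) = (42.49, -23.17). ∠LJA = 141.2°, so JA runs at -28.6° + (180° − 141.2°) = 10.20° from the x-axis; with |JA| = 24.2, A = J + 24.2·(cos 10.20°, sin 10.20°) = (66.31, -18.88). The perpendicularity gives AP at right angles to JA; with |AP| = 17.7 on the left of JA, P = A + 17.7·(-0.1771, 0.9842) = (63.18, -1.463). Then |LP| = |P − L| = 63.19.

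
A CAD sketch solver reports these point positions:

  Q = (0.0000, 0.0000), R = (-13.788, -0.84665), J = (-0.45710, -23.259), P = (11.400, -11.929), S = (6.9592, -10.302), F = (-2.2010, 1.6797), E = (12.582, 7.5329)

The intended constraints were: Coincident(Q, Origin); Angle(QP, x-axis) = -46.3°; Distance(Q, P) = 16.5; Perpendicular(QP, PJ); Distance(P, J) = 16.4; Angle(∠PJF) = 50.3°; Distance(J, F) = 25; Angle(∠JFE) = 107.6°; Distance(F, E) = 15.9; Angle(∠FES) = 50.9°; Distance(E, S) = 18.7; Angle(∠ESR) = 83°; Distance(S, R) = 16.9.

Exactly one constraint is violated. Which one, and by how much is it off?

Distance(S, R) = 16.9 — off by 5.90.

Q = (0.00, 0.00) ✓; QP at -46.30° ✓; |QP| = 16.50 ✓; ∠(QP, PJ) = 90.00° ✓; |PJ| = 16.40 ✓; ∠PJF = 50.30° ✓; |JF| = 25.00 ✓; ∠JFE = 107.6° ✓; |FE| = 15.90 ✓; ∠FES = 50.90° ✓; |ES| = 18.70 ✓; ∠ESR = 83.00° ✓; |SR| = 22.80 ✗.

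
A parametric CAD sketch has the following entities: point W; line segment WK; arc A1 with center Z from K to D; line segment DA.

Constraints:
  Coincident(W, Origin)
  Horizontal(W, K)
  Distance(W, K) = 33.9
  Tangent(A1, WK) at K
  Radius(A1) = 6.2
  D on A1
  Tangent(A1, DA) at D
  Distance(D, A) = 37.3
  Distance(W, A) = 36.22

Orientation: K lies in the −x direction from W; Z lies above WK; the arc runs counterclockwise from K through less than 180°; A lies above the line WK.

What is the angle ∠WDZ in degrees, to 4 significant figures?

155.0°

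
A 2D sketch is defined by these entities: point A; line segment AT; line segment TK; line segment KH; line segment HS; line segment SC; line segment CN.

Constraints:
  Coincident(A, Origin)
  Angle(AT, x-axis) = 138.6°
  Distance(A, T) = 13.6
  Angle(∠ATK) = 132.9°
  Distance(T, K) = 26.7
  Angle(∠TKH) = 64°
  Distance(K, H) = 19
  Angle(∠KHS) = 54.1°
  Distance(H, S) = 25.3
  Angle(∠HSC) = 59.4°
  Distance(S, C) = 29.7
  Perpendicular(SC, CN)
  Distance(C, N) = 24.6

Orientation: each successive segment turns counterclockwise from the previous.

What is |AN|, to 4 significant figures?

45.58

A is at the origin; AT runs at 138.6° with length 13.6, so T = (-10.20, 8.994). ∠ATK = 132.9° gives TK at -174.3° from the x-axis; with |TK| = 26.7, K = (-36.77, 6.342). ∠TKH = 64.0° gives KH at -58.30° from the x-axis; with |KH| = 19.0, H = (-26.79, -9.823). ∠KHS = 54.1° gives HS at 67.60° from the x-axis; with |HS| = 25.3, S = (-17.14, 13.57). ∠HSC = 59.4° gives SC at -171.8° from the x-axis; with |SC| = 29.7, C = (-46.54, 9.332). The perpendicularity gives CN at right angles to SC, so CN runs at -81.80°; with |CN| = 24.6, N = (-43.03, -15.02). Then |AN| = |N − A| = 45.58.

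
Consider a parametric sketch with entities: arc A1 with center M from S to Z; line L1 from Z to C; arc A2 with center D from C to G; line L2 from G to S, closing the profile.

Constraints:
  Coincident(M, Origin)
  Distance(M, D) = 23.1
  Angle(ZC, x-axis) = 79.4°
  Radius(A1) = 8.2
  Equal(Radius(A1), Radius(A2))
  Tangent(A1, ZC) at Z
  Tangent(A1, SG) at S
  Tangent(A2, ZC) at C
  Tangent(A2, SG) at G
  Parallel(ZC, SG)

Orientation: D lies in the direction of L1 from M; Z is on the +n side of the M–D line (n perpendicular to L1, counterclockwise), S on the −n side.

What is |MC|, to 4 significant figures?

24.51

Tangency of A1 to both parallel lines with radius 8.2 puts Z and S at M ± 8.2·n: Z = (-8.060, 1.508), S = (8.060, -1.508). Equal radii place C and G the same way about D: C = D + 8.2·n = (-3.811, 24.21), G = D − 8.2·n = (12.31, 21.20). Then |MC| = |C − M| = 24.51.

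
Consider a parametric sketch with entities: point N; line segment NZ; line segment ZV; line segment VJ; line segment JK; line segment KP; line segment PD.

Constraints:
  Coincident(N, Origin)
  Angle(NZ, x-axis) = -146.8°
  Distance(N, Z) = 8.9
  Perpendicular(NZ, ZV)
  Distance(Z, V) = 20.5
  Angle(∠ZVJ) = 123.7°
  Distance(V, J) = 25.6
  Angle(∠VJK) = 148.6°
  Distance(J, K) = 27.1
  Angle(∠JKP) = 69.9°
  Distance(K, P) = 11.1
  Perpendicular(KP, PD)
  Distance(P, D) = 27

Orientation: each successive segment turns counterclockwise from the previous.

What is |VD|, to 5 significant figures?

23.237

N is at the origin; NZ runs at -146.8° with length 8.9, so Z = (-7.4472, -4.8733). NZ ⟂ ZV, so ZV runs at -56.800°; with |ZV| = 20.5, V = (3.7778, -22.027). ∠ZVJ = 123.7° gives VJ at -0.50000° from the x-axis; with |VJ| = 25.6, J = (29.377, -22.250). ∠VJK = 148.6° gives JK at 30.900° from the x-axis; with |JK| = 27.1, K = (52.630, -8.3334). ∠JKP = 69.9° gives KP at 141.00° from the x-axis; with |KP| = 11.1, P = (44.004, -1.3480). The perpendicularity gives PD at right angles to KP, so PD runs at -129.00°; with |PD| = 27.0, D = (27.012, -22.331). Then |VD| = |D − V| = 23.237.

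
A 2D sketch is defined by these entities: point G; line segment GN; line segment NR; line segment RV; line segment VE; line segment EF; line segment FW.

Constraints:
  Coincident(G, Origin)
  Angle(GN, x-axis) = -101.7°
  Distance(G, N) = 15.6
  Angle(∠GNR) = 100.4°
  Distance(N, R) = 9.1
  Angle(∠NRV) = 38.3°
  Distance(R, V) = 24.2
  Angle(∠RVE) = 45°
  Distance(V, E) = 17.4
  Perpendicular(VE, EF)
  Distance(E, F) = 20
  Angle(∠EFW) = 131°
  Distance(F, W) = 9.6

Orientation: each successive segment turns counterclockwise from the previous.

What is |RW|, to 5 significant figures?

11.523

VE is perpendicular to EF, so EF runs at -15.400°; with |EF| = 20.0, F = (7.9758, -19.744). ∠EFW = 131.0° gives FW at 33.600° from the x-axis; with |FW| = 9.6, W = (15.972, -14.432). Then |RW| = |W − R| = 11.523.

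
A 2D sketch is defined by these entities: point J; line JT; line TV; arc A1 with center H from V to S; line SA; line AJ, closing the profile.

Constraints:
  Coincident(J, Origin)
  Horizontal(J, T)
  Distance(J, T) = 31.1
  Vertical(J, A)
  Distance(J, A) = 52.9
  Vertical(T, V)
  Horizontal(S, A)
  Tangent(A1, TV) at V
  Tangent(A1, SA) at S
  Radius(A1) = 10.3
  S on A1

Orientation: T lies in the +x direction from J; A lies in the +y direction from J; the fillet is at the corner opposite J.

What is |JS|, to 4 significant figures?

56.84

The virtual corner opposite J is at (31.10, 52.90). Tangency of A1 to TV means the radius HV is perpendicular to TV and tangency of A1 to SA means the radius HS is perpendicular to SA, with radius 10.3, so the center H sits 10.3 in from both sides at H = (20.80, 42.60). That places the tangent points at V = (31.10, 42.60) on TV and S = (20.80, 52.90) on SA. Then |JS| = |S − J| = 56.84.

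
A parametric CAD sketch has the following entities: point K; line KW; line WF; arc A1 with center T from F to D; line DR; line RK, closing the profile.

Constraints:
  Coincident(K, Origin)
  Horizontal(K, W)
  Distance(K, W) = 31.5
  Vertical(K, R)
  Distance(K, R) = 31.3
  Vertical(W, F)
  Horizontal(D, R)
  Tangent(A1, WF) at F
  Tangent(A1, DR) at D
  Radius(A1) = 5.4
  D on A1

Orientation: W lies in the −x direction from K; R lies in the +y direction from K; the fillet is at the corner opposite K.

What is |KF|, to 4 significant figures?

40.78

K is at the origin; KW is horizontal with |KW| = 31.5 and W on the −x side, so W = (-31.50, 0.000). K and R share the same x with |KR| = 31.3 and R on the +y side, so R = (0.000, 31.30). The virtual corner opposite K is at (-31.50, 31.30). Since A1 is tangent to WF there, TF ⟂ WF and the tangent condition forces TD to be normal to DR, with radius 5.4, so the center T sits 5.4 in from both sides at T = (-26.10, 25.90). That places the tangent points at F = (-31.50, 25.90) on WF and D = (-26.10, 31.30) on DR. Then |KF| = |F − K| = 40.78.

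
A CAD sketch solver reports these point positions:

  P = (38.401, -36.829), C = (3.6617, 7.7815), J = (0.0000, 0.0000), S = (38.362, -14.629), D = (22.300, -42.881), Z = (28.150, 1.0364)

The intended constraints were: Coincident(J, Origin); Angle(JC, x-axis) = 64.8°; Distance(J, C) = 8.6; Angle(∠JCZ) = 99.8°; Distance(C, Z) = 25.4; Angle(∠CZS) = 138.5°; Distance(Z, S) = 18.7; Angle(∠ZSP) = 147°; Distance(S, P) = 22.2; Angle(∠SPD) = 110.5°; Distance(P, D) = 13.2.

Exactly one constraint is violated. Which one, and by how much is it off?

Distance(P, D) = 13.2 — off by 4.00.

J = (0.00, 0.00) ✓; JC at 64.80° ✓; |JC| = 8.600 ✓; ∠JCZ = 99.80° ✓; |CZ| = 25.40 ✓; ∠CZS = 138.5° ✓; |ZS| = 18.70 ✓; ∠ZSP = 147.0° ✓; |SP| = 22.20 ✓; ∠SPD = 110.5° ✓; |PD| = 17.20 ✗.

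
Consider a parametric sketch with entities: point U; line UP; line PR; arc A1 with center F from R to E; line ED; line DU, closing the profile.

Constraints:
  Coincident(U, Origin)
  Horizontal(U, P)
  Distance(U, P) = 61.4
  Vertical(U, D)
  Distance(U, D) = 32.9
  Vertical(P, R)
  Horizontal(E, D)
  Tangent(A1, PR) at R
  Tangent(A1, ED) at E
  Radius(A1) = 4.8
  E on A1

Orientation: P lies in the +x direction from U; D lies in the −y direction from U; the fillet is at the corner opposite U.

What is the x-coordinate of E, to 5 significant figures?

56.600

U is at the origin; U and P share the same y with |UP| = 61.4 and P on the +x side, so P = (61.400, 0.0000). UD is vertical with |UD| = 32.9 and D on the −y side, so D = (0.0000, -32.900). The virtual corner opposite U is at (61.400, -32.900). Since A1 is tangent to PR there, FR ⟂ PR and the tangent condition forces FE to be normal to ED, with radius 4.8, so the center F sits 4.8 in from both sides at F = (56.600, -28.100). That places the tangent points at R = (61.400, -28.100) on PR and E = (56.600, -32.900) on ED. So E.x = 56.600.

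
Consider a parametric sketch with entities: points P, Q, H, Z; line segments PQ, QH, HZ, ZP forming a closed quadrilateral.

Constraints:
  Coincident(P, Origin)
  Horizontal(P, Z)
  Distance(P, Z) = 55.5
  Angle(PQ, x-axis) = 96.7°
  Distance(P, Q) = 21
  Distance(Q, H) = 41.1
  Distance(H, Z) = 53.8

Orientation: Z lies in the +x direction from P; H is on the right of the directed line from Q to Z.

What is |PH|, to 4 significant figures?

20.22

P is at the origin; PZ is horizontal with |PZ| = 55.5 and Z in +x, so Z = (55.5, 0). PQ runs at 96.7° with |PQ| = 21.0, so Q = (-2.450, 20.86). H is determined by |QH| = 41.1 and |HZ| = 53.8 together: it lies at the intersection of circle(Q, 41.1) and circle(Z, 53.8). With |QZ| = 61.59, the foot of the radical line on QZ is 21.01 from Q and the perpendicular offset is √(41.1² − 21.01²) = 35.32. Taking the right-of-QZ solution: H = (5.356, -19.50).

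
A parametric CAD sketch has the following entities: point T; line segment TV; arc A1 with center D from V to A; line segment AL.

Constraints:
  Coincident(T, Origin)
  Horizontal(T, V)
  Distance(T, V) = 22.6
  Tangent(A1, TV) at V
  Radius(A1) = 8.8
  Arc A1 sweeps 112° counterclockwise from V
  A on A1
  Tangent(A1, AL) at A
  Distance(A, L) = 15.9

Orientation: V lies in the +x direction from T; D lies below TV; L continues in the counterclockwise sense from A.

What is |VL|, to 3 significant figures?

26.9

T is at the origin; T and V share the same y with |TV| = 22.6 and V on the +x side, so V = (22.6, 0.00). The tangent condition forces DV to be normal to TV, so D = V + (0, -8.8) = (22.6, -8.80). On A1, V sits at bearing 90° from D; a 112° counterclockwise sweep puts A at bearing 202°, so A = D + 8.8·(cos 202°, sin 202°) = (14.4, -12.1). A1 meets AL tangentially, so DA is at right angles to AL, so AL runs along (−sin 202°, cos 202°); with |AL| = 15.9, L = (20.4, -26.8). Then |VL| = |L − V| = 26.9.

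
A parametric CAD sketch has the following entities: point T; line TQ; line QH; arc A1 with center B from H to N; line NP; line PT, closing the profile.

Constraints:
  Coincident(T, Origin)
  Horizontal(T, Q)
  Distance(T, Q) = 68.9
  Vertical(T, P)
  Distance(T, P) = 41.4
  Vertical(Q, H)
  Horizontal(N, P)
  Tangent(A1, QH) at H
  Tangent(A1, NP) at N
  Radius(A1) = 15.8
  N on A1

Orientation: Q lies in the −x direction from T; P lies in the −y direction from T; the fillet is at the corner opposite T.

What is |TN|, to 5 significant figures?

67.332

The virtual corner opposite T is at (-68.900, -41.400). Tangency of A1 to QH means the radius BH is perpendicular to QH and since A1 is tangent to NP there, BN ⟂ NP, with radius 15.8, so the center B sits 15.8 in from both sides at B = (-53.100, -25.600). That places the tangent points at H = (-68.900, -25.600) on QH and N = (-53.100, -41.400) on NP. Then |TN| = |N − T| = 67.332.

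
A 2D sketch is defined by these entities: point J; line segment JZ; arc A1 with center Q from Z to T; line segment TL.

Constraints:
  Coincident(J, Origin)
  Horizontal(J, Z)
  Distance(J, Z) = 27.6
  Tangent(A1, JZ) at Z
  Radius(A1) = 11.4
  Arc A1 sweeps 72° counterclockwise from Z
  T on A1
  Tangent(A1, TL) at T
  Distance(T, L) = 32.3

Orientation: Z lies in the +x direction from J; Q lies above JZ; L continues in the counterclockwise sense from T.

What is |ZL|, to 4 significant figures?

43.86

J is at the origin; J and Z share the same y with |JZ| = 27.6 and Z on the +x side, so Z = (27.60, 0.000). A1 meets JZ tangentially, so QZ is at right angles to JZ, so Q = Z + (0, 11.4) = (27.60, 11.40). On A1, Z sits at bearing -90° from Q; a 72° counterclockwise sweep puts T at bearing -18°, so T = Q + 11.4·(cos -18°, sin -18°) = (38.44, 7.877). Since A1 is tangent to TL there, QT ⟂ TL, so TL runs along (−sin -18°, cos -18°); with |TL| = 32.3, L = (48.42, 38.60). Then |ZL| = |L − Z| = 43.86.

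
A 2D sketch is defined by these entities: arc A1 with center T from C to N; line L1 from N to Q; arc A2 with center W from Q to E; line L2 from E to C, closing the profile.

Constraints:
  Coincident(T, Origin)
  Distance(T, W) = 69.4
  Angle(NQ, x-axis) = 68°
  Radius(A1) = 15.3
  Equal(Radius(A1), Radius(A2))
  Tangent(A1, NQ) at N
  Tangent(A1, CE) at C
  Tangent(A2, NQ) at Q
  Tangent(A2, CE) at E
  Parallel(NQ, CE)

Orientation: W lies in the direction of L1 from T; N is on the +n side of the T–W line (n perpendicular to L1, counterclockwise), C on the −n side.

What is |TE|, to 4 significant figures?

71.07

The slot axis is L1's direction at 68.0°, so u = (cos 68.0°, sin 68.0°) = (0.3746, 0.9272) and n = (−sin 68.0°, cos 68.0°) = (-0.9272, 0.3746). T is at the origin and W lies 69.4 along u from T, so W = 69.4·u = (26.00, 64.35). Tangency of A1 to both parallel lines with radius 15.3 puts N and C at T ± 15.3·n: N = (-14.19, 5.731), C = (14.19, -5.731). Equal radii place Q and E the same way about W: Q = W + 15.3·n = (11.81, 70.08), E = W − 15.3·n = (40.18, 58.62). Then |TE| = |E − T| = 71.07.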